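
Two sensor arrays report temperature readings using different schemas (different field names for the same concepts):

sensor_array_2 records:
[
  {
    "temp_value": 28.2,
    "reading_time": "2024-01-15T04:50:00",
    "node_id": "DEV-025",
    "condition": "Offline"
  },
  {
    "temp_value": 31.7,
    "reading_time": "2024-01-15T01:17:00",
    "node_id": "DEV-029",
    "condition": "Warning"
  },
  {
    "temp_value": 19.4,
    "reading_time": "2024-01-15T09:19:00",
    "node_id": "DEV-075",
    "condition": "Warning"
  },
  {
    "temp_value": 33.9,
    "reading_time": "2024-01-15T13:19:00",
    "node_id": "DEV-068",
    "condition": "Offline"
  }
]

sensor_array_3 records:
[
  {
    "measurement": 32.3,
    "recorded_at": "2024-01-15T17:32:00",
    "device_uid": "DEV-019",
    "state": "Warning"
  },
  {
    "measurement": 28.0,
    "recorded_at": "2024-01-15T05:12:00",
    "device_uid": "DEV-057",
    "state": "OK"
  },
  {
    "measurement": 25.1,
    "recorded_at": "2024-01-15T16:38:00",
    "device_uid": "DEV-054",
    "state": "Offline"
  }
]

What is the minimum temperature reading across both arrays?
19.4

Schema mapping: "temp_value" (sensor_array_2) = "measurement" (sensor_array_3) = temperature reading

Minimum in sensor_array_2: 19.4
Minimum in sensor_array_3: 25.1

Overall minimum: min(19.4, 25.1) = 19.4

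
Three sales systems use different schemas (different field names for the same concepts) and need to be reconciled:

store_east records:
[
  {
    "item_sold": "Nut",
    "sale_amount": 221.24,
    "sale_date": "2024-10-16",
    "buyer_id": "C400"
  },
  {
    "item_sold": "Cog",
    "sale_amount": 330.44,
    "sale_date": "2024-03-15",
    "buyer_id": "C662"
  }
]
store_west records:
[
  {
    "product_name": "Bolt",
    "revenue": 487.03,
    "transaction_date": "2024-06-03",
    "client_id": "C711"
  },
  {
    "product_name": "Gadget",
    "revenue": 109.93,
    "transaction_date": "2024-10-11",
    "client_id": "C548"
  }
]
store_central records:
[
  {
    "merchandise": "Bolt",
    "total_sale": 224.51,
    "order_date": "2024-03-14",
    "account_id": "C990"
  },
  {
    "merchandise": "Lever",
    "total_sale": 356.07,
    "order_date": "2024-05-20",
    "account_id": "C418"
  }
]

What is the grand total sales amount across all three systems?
1729.22

Schema reconciliation - all amount fields map to sale amount:

store_east (sale_amount): 551.68
store_west (revenue): 596.96
store_central (total_sale): 580.58

Grand total: 1729.22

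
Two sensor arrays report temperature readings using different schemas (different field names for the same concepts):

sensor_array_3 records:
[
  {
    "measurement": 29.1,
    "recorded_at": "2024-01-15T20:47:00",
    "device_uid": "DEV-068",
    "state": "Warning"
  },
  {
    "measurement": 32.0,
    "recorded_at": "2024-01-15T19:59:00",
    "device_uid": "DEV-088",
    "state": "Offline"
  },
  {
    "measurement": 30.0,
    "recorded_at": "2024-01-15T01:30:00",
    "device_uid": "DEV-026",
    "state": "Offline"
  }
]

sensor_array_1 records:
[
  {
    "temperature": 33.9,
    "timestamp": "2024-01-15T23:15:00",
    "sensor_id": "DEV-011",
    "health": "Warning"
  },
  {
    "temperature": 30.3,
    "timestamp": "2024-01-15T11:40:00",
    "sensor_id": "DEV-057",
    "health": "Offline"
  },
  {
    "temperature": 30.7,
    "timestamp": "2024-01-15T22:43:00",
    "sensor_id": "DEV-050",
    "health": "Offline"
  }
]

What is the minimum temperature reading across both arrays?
29.1

Schema mapping: "measurement" (sensor_array_3) = "temperature" (sensor_array_1) = temperature reading

Minimum in sensor_array_3: 29.1
Minimum in sensor_array_1: 30.3

Overall minimum: min(29.1, 30.3) = 29.1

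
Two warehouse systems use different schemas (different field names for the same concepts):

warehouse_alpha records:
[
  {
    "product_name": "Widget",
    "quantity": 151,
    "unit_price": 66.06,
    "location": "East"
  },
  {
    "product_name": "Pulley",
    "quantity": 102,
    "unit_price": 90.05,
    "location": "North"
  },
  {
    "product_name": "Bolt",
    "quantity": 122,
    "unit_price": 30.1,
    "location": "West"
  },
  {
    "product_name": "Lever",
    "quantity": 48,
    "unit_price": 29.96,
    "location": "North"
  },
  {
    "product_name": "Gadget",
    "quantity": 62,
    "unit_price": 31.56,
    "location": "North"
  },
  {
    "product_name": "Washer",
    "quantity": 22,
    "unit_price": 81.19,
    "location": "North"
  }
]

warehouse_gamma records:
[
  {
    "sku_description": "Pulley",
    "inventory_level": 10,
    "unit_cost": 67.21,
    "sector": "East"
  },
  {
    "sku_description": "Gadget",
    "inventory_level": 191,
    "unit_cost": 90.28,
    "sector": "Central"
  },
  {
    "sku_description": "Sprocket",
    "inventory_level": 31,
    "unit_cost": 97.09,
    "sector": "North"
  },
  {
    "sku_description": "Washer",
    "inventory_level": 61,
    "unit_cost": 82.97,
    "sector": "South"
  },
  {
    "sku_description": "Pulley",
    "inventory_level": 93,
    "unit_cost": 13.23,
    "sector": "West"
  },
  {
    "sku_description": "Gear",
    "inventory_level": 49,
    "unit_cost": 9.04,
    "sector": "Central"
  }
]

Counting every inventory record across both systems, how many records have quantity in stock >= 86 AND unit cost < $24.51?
1

Schema mappings:
- "quantity" (warehouse_alpha) = "inventory_level" (warehouse_gamma) = quantity
- "unit_price" (warehouse_alpha) = "unit_cost" (warehouse_gamma) = unit cost

Records meeting both conditions in warehouse_alpha: 0
Records meeting both conditions in warehouse_gamma: 1

Total: 0 + 1 = 1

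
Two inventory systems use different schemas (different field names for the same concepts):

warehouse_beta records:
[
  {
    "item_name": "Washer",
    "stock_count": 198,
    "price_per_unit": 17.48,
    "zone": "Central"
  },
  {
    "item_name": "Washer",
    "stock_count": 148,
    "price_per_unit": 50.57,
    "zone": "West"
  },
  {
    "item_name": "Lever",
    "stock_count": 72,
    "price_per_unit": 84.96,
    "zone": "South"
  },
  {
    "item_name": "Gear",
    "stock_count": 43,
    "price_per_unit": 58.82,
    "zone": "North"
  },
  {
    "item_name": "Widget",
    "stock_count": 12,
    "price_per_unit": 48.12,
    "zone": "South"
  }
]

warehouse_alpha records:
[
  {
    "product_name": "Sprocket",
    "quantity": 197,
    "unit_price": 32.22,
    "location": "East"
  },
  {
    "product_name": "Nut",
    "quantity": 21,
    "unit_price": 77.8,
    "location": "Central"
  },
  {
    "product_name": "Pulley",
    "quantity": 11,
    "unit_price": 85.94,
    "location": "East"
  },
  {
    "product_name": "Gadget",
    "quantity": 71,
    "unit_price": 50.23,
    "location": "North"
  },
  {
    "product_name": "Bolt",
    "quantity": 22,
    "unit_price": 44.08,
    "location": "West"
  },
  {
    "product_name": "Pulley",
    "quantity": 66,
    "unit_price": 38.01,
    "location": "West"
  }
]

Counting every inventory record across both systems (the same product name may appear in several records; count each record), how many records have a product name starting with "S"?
1

Schema mapping: "item_name" (warehouse_beta) = "product_name" (warehouse_alpha) = product name

Records with product name starting with "S" in warehouse_beta: 0
Records with product name starting with "S" in warehouse_alpha: 1

Total: 0 + 1 = 1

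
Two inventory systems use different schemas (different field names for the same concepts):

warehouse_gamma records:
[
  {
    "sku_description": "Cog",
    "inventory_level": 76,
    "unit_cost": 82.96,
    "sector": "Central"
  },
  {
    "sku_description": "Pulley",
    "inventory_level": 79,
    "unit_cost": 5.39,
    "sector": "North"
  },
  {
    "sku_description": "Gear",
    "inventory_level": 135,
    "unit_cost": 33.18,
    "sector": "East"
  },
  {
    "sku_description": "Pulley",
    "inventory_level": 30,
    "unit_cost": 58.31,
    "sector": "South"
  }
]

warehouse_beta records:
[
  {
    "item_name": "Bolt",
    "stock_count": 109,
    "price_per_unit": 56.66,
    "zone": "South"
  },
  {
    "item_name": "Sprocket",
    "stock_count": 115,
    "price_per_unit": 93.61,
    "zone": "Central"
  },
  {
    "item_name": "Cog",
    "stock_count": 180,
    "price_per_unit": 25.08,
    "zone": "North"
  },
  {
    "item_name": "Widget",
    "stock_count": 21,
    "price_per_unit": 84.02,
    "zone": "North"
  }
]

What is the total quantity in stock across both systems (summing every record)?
745

To reconcile these schemas, identify the field holding the quantity in stock in each system:
1. In warehouse_gamma it is "inventory_level"
2. In warehouse_beta it is "stock_count"

From warehouse_gamma: 76 + 79 + 135 + 30 = 320
From warehouse_beta: 109 + 115 + 180 + 21 = 425

Total: 320 + 425 = 745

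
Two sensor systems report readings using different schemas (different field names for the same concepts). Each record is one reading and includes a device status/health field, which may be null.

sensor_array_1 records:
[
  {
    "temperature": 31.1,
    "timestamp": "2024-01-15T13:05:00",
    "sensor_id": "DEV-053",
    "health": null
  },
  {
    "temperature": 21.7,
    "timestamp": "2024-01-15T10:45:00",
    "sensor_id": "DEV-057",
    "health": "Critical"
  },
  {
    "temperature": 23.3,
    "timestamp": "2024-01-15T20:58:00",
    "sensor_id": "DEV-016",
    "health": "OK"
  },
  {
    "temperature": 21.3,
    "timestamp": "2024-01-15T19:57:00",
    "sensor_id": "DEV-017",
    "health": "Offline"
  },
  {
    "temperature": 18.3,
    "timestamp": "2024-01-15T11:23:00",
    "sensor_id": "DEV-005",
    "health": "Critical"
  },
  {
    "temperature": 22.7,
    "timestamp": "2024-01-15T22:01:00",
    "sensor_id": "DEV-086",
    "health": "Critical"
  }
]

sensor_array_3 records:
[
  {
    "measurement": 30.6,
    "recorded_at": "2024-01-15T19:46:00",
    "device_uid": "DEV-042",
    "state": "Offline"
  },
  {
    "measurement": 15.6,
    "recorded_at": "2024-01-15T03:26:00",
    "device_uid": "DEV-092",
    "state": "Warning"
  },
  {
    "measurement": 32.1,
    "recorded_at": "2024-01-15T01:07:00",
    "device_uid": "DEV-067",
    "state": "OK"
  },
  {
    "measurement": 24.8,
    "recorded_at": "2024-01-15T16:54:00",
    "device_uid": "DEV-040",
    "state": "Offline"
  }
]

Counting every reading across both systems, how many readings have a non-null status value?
9

Schema mapping: "health" (sensor_array_1) = "state" (sensor_array_3) = status

Non-null in sensor_array_1: 5
Non-null in sensor_array_3: 4

Total non-null: 5 + 4 = 9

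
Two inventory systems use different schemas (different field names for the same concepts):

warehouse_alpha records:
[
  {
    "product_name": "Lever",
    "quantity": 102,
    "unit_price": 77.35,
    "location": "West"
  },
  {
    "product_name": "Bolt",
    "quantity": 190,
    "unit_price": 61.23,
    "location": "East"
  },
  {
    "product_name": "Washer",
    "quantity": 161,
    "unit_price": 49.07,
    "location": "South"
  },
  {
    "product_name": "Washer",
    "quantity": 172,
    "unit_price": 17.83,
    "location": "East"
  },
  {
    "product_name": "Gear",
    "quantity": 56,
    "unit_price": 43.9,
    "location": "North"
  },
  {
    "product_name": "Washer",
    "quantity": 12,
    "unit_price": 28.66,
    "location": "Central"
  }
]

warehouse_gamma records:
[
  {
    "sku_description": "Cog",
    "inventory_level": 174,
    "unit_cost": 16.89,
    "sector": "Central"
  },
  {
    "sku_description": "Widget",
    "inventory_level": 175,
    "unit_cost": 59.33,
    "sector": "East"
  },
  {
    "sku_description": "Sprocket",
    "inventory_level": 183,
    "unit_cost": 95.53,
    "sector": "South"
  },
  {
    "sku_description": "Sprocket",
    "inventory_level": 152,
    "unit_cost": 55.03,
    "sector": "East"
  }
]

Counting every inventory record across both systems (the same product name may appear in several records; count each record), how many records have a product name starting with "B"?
1

Schema mapping: "product_name" (warehouse_alpha) = "sku_description" (warehouse_gamma) = product name

Records with product name starting with "B" in warehouse_alpha: 1
Records with product name starting with "B" in warehouse_gamma: 0

Total: 1 + 0 = 1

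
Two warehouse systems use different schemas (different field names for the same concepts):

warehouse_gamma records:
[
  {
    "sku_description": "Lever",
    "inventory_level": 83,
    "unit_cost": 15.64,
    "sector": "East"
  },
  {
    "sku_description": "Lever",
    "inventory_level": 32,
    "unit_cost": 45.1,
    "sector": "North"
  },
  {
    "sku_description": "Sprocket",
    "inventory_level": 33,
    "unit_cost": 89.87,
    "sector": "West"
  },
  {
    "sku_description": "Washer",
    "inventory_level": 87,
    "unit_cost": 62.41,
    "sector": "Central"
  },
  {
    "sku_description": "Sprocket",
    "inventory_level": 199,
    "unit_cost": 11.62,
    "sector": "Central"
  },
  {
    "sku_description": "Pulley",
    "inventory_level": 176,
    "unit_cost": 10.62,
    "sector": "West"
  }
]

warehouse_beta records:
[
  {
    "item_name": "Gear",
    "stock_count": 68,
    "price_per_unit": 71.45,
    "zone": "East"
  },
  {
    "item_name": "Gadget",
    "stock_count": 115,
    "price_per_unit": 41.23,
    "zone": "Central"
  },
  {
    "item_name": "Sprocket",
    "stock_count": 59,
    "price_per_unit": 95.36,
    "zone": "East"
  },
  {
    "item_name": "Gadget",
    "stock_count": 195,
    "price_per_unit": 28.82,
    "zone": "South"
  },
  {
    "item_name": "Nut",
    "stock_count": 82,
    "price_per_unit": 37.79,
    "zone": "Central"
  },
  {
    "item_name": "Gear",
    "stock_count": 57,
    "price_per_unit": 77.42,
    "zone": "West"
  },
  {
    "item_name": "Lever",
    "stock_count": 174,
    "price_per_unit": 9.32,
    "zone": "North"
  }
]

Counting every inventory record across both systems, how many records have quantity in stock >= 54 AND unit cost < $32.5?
5

Schema mappings:
- "inventory_level" (warehouse_gamma) = "stock_count" (warehouse_beta) = quantity
- "unit_cost" (warehouse_gamma) = "price_per_unit" (warehouse_beta) = unit cost

Records meeting both conditions in warehouse_gamma: 3
Records meeting both conditions in warehouse_beta: 2

Total: 3 + 2 = 5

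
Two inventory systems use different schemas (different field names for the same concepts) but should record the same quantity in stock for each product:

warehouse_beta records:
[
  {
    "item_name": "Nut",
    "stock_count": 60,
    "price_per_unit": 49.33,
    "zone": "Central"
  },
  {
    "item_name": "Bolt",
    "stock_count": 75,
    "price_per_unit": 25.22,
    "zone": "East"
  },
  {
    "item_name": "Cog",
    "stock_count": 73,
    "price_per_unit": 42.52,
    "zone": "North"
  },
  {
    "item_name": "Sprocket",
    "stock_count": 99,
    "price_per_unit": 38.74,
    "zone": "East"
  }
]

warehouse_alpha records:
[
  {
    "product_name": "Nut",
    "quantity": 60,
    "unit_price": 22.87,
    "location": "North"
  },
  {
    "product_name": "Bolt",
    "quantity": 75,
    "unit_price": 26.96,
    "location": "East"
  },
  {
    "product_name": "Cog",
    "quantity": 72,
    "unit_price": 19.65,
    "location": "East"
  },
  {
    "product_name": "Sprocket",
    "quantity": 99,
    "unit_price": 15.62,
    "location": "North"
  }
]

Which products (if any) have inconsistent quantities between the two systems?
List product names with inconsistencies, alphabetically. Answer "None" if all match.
Cog

Schema mappings:
- "item_name" (warehouse_beta) = "product_name" (warehouse_alpha) = product name
- "stock_count" (warehouse_beta) = "quantity" (warehouse_alpha) = quantity

Comparison:
  Nut: 60 vs 60 - MATCH
  Bolt: 75 vs 75 - MATCH
  Cog: 73 vs 72 - MISMATCH
  Sprocket: 99 vs 99 - MATCH

Products with inconsistencies: Cog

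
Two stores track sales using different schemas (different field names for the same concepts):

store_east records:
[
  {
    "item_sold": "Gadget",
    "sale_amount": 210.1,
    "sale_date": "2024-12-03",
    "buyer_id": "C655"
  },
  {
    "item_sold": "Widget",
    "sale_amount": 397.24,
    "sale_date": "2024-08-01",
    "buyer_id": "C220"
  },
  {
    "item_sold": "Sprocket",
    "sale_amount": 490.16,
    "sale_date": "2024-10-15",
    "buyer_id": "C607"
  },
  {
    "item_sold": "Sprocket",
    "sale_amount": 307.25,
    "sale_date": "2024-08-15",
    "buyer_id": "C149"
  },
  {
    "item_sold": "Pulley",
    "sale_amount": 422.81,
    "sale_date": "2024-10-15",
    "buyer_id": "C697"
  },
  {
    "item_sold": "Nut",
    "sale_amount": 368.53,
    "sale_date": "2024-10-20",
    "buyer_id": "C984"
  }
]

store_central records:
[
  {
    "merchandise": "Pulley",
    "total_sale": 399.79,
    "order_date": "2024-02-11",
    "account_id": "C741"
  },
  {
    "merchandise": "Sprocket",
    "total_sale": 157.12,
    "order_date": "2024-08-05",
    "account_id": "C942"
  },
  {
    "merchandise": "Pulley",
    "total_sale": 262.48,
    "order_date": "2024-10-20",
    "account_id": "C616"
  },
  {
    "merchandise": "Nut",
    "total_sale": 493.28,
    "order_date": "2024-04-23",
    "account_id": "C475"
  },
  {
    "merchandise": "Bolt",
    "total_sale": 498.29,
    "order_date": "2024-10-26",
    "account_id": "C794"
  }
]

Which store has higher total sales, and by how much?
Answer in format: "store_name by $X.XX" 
store_east by $385.13

Schema mapping: "sale_amount" (store_east) = "total_sale" (store_central) = sale amount

Total for store_east: 2196.09
Total for store_central: 1810.96

Difference: |2196.09 - 1810.96| = 385.13
store_east has higher sales by $385.13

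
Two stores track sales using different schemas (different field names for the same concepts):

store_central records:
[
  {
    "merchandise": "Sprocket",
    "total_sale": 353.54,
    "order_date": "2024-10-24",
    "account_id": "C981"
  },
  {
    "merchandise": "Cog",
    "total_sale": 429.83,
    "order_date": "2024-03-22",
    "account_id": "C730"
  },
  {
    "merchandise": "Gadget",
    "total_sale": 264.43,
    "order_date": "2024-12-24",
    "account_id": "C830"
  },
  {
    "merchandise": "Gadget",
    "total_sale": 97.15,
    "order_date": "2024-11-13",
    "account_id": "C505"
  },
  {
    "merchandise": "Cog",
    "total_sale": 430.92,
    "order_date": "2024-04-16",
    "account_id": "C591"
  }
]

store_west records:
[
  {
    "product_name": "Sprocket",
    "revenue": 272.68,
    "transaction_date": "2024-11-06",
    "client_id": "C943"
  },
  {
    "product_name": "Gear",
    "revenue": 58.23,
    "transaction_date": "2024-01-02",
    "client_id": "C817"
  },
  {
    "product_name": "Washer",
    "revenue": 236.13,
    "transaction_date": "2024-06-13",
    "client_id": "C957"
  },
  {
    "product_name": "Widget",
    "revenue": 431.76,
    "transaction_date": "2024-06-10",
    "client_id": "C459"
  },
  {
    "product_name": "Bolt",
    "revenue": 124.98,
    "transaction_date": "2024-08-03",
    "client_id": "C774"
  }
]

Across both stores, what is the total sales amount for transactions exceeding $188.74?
2419.29

Schema mapping: "total_sale" (store_central) = "revenue" (store_west) = sale amount

Sum of sales > $188.74 in store_central: 1478.72
Sum of sales > $188.74 in store_west: 940.57

Total: 1478.72 + 940.57 = 2419.29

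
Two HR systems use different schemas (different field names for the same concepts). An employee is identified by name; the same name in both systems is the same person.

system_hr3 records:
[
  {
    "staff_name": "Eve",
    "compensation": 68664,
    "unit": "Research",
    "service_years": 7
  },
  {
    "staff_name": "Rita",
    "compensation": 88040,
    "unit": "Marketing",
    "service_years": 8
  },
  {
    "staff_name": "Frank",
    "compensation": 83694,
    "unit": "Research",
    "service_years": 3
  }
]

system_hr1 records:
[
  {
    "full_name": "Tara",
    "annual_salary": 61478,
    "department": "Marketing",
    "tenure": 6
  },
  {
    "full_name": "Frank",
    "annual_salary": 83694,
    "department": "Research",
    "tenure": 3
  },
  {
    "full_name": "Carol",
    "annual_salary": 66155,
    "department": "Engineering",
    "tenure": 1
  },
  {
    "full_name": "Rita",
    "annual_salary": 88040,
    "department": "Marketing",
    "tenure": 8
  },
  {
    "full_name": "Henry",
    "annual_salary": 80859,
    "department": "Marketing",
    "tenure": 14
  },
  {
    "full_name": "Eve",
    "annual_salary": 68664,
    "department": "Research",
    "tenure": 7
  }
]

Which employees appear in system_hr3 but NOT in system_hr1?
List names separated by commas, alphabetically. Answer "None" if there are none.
None

Schema mapping: "staff_name" (system_hr3) = "full_name" (system_hr1) = employee name

Names in system_hr3: ['Eve', 'Frank', 'Rita']
Names in system_hr1: ['Carol', 'Eve', 'Frank', 'Henry', 'Rita', 'Tara']

In system_hr3 but not system_hr1: None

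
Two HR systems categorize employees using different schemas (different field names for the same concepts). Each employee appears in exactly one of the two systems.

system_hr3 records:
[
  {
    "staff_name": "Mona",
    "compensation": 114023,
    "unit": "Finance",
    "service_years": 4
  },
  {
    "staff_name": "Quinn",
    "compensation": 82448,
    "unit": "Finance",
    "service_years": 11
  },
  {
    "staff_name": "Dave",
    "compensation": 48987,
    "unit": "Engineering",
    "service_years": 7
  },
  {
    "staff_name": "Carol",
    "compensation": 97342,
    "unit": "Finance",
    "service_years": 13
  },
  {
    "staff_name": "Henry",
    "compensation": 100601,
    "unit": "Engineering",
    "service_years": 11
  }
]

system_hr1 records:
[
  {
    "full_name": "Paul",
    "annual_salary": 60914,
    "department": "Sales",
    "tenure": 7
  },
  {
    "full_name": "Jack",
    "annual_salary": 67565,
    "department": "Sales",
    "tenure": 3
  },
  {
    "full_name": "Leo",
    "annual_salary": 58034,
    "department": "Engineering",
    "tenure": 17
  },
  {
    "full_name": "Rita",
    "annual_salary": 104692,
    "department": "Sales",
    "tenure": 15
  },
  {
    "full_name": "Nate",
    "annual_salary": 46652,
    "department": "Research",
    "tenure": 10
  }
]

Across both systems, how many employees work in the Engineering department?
3

Schema mapping: "unit" (system_hr3) = "department" (system_hr1) = department

Engineering employees in system_hr3: 2
Engineering employees in system_hr1: 1

Total in Engineering: 2 + 1 = 3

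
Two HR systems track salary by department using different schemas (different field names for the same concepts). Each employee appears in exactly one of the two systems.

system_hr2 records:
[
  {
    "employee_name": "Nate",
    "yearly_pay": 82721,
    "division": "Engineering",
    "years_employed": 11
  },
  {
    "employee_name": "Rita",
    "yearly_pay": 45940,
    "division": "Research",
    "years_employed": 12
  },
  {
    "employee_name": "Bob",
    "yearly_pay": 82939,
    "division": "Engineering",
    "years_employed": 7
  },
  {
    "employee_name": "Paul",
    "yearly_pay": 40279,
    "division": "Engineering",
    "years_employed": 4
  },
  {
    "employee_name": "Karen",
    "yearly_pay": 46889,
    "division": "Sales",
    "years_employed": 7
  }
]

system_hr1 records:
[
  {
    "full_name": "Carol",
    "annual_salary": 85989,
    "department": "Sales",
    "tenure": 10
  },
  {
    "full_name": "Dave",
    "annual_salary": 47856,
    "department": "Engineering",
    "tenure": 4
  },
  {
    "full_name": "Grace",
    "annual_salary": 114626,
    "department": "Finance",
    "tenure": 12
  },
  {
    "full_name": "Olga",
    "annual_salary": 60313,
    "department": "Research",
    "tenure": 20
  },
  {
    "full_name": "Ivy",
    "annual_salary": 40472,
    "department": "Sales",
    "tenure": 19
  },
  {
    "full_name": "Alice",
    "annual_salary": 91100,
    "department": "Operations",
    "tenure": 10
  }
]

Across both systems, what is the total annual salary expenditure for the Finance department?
114626

Schema mappings:
- "division" (system_hr2) = "department" (system_hr1) = department
- "yearly_pay" (system_hr2) = "annual_salary" (system_hr1) = salary

Finance salaries from system_hr2: 0
Finance salaries from system_hr1: 114626

Total: 0 + 114626 = 114626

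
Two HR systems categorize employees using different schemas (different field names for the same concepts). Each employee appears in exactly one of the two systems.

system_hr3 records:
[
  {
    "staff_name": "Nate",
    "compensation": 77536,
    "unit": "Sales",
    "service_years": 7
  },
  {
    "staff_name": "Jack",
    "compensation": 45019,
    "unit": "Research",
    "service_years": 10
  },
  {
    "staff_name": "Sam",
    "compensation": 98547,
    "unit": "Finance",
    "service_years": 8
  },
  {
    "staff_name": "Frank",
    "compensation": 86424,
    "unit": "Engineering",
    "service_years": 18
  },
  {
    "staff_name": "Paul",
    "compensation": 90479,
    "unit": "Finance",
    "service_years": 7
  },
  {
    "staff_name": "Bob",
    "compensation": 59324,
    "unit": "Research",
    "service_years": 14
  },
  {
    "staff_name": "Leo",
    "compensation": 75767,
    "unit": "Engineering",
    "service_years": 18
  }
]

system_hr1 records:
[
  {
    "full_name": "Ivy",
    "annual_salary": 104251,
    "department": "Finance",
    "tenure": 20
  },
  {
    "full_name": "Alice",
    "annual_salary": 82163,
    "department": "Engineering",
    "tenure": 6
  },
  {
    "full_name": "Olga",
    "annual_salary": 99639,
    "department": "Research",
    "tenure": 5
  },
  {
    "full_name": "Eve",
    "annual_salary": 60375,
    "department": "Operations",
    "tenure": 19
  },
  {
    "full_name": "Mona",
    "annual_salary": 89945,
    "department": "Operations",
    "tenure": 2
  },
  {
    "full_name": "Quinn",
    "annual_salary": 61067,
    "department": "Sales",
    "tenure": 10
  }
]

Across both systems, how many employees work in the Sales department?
2

Schema mapping: "unit" (system_hr3) = "department" (system_hr1) = department

Sales employees in system_hr3: 1
Sales employees in system_hr1: 1

Total in Sales: 1 + 1 = 2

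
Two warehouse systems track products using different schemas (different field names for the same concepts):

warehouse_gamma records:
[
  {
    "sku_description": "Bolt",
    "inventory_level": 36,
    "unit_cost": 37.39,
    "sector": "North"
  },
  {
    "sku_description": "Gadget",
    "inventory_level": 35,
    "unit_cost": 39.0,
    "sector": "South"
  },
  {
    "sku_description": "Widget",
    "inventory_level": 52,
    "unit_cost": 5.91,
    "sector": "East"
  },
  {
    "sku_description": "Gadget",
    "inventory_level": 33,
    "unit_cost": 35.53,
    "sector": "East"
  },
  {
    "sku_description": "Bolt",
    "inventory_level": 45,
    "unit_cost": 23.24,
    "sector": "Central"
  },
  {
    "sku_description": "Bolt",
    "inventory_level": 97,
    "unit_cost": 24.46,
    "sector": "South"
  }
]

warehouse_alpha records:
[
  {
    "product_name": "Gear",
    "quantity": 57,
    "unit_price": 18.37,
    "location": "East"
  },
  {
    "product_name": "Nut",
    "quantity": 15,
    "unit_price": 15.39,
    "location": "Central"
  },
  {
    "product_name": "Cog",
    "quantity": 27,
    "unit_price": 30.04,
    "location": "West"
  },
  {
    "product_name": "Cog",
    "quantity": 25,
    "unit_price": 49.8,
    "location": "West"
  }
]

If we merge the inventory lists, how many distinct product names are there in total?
6

Schema mapping: "sku_description" (warehouse_gamma) = "product_name" (warehouse_alpha) = product name

Products in warehouse_gamma: ['Bolt', 'Gadget', 'Widget']
Products in warehouse_alpha: ['Cog', 'Gear', 'Nut']

Union (unique products): ['Bolt', 'Cog', 'Gadget', 'Gear', 'Nut', 'Widget']
Count: 6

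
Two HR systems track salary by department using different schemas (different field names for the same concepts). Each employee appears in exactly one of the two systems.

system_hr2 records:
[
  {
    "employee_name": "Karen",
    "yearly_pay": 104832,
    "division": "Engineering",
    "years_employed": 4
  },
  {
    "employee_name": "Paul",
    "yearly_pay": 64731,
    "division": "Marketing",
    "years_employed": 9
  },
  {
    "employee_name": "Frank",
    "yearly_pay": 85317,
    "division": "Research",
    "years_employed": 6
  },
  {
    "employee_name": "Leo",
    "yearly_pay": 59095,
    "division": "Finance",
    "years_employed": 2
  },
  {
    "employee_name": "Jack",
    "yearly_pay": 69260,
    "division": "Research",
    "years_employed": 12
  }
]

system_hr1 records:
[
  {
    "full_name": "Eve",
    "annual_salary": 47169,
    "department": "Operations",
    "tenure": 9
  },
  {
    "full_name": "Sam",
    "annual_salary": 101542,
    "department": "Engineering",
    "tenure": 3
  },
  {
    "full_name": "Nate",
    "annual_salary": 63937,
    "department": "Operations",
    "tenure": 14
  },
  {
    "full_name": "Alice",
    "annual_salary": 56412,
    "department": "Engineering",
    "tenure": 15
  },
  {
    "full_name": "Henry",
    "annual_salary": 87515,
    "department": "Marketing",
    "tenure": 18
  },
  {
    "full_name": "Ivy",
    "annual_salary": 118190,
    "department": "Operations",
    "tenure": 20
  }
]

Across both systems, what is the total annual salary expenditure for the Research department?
154577

Schema mappings:
- "division" (system_hr2) = "department" (system_hr1) = department
- "yearly_pay" (system_hr2) = "annual_salary" (system_hr1) = salary

Research salaries from system_hr2: 154577
Research salaries from system_hr1: 0

Total: 154577 + 0 = 154577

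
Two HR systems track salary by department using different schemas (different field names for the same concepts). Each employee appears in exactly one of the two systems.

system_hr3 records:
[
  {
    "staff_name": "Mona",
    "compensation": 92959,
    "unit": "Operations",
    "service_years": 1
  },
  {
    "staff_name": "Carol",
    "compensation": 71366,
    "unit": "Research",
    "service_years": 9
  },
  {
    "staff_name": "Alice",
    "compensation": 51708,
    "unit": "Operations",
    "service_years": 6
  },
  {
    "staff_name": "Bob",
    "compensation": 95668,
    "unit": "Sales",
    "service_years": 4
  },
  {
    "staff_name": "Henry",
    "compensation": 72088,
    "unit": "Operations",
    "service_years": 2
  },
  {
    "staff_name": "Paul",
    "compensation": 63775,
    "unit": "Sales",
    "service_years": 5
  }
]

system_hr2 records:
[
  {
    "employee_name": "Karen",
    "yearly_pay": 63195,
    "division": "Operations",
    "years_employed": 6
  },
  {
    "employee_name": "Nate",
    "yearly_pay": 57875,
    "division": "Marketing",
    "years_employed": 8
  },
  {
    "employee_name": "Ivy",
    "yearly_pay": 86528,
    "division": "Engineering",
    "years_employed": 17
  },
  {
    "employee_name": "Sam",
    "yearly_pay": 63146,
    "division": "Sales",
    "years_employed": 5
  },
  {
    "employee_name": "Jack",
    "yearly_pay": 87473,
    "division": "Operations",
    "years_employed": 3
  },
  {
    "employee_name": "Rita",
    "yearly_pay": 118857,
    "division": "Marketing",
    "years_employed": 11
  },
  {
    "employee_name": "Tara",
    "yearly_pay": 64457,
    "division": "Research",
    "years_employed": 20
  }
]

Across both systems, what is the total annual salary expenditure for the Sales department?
222589

Schema mappings:
- "unit" (system_hr3) = "division" (system_hr2) = department
- "compensation" (system_hr3) = "yearly_pay" (system_hr2) = salary

Sales salaries from system_hr3: 159443
Sales salaries from system_hr2: 63146

Total: 159443 + 63146 = 222589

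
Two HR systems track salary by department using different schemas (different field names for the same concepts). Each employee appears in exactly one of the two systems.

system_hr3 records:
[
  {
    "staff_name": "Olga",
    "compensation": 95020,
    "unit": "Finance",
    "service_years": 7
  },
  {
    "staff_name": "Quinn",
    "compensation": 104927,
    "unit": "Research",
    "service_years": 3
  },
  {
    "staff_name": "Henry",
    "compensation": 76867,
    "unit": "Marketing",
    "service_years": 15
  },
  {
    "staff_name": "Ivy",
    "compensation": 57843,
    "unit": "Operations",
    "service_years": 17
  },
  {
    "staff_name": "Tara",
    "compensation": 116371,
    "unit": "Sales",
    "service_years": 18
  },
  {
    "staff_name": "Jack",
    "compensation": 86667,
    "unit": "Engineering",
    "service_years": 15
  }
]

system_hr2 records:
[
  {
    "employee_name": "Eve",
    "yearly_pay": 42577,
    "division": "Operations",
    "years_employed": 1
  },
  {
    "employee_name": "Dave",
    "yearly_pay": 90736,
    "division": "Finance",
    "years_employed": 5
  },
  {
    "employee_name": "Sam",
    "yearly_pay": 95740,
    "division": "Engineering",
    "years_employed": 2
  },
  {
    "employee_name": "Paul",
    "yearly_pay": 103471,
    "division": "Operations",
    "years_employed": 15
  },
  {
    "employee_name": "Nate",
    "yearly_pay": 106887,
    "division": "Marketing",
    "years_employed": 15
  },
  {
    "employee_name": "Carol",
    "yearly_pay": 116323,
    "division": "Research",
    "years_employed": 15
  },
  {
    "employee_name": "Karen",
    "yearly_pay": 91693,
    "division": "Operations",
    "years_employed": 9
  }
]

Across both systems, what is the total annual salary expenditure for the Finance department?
185756

Schema mappings:
- "unit" (system_hr3) = "division" (system_hr2) = department
- "compensation" (system_hr3) = "yearly_pay" (system_hr2) = salary

Finance salaries from system_hr3: 95020
Finance salaries from system_hr2: 90736

Total: 95020 + 90736 = 185756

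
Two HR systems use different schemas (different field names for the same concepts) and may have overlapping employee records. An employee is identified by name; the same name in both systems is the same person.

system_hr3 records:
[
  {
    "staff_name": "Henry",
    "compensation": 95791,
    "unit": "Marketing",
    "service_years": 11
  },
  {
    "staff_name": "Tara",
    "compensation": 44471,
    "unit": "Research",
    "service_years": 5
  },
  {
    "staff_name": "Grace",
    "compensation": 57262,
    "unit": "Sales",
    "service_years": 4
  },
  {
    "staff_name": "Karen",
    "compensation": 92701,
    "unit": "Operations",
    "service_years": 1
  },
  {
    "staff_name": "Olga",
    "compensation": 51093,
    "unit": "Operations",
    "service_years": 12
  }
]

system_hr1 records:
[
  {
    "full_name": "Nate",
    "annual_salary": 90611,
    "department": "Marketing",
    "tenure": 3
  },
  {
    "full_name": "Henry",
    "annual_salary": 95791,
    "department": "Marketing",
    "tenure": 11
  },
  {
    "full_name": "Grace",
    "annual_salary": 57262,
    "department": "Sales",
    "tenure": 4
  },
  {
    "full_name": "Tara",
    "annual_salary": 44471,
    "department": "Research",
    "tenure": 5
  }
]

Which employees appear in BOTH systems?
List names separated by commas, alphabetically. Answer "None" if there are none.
Grace, Henry, Tara

Schema mapping: "staff_name" (system_hr3) = "full_name" (system_hr1) = employee name

Names in system_hr3: ['Grace', 'Henry', 'Karen', 'Olga', 'Tara']
Names in system_hr1: ['Grace', 'Henry', 'Nate', 'Tara']

Intersection: ['Grace', 'Henry', 'Tara']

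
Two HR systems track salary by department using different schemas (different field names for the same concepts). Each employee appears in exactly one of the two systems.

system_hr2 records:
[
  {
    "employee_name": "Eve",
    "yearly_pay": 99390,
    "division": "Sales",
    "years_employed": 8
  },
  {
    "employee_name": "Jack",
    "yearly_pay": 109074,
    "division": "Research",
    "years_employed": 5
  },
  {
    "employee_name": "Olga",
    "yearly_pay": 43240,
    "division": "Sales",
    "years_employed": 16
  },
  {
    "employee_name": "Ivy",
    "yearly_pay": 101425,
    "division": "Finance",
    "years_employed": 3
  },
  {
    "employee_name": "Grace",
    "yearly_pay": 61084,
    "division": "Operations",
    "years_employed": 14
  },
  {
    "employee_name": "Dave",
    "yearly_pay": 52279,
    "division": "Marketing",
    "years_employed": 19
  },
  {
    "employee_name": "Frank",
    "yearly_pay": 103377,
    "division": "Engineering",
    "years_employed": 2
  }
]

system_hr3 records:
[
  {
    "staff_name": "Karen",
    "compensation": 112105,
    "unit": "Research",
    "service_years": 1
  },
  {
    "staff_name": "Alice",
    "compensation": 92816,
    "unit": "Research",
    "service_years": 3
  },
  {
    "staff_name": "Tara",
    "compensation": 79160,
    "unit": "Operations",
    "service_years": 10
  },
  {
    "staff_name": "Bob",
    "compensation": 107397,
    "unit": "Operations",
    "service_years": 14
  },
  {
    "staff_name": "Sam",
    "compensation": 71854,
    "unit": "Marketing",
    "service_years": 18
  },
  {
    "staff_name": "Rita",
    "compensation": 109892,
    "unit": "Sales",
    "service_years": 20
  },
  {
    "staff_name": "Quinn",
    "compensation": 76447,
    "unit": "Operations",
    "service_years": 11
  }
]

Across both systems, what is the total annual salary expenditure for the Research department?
313995

Schema mappings:
- "division" (system_hr2) = "unit" (system_hr3) = department
- "yearly_pay" (system_hr2) = "compensation" (system_hr3) = salary

Research salaries from system_hr2: 109074
Research salaries from system_hr3: 204921

Total: 109074 + 204921 = 313995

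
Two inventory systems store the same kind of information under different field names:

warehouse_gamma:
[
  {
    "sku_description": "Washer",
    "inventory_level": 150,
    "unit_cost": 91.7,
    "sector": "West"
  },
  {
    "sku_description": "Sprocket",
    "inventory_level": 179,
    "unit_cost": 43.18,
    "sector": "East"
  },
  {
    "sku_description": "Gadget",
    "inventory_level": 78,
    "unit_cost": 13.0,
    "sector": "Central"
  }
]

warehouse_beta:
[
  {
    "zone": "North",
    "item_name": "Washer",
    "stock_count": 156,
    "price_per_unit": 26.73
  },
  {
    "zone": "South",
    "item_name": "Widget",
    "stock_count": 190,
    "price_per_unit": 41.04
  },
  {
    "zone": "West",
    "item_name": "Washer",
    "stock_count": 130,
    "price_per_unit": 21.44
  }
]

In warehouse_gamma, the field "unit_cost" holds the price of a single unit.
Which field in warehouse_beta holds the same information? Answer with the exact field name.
price_per_unit

In warehouse_gamma, "unit_cost" holds the price of a single unit.
The fields in warehouse_beta are: "zone", "item_name", "stock_count", "price_per_unit".
"price_per_unit" is the match: the name refers to the same concept and its values are decimal currency amounts (e.g. 26.73, 41.04).
The other fields ("zone", "item_name", "stock_count") hold different kinds of data.

So "unit_cost" in warehouse_gamma corresponds to "price_per_unit" in warehouse_beta.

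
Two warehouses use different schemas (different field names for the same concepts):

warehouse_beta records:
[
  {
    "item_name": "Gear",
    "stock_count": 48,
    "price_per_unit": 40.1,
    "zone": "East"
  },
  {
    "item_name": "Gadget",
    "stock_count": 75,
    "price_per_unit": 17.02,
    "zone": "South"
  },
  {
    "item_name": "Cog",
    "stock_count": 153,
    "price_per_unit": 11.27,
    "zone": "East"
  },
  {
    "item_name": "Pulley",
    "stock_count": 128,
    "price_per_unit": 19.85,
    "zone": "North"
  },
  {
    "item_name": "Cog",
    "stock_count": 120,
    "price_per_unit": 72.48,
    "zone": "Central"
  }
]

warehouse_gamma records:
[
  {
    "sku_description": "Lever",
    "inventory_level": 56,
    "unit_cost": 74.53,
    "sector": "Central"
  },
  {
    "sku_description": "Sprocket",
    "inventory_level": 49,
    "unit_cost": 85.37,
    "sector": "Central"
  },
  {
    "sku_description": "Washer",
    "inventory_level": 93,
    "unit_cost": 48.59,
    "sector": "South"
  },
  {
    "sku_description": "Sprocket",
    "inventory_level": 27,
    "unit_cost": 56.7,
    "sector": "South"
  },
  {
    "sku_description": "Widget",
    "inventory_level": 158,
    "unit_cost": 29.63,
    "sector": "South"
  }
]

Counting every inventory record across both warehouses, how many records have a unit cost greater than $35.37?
6

Schema mapping: "price_per_unit" (warehouse_beta) = "unit_cost" (warehouse_gamma) = unit cost

Records > $35.37 in warehouse_beta: 2
Records > $35.37 in warehouse_gamma: 4

Total count: 2 + 4 = 6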